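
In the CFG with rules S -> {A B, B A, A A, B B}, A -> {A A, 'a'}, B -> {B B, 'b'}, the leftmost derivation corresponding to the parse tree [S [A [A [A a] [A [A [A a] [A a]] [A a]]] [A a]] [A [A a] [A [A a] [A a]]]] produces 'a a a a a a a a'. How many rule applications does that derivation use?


Every bracketed nonterminal node [X ...] in the tree is produced by exactly one rule application.
Reading the tree off as a leftmost derivation:
  Step 1: S  =>  A A   (applied S -> A A)
  Step 2: A A  =>  A A A   (applied A -> A A)
  Step 3: A A A  =>  A A A A   (applied A -> A A)
  Step 4: A A A A  =>  a A A A   (applied A -> a)
  Step 5: a A A A  =>  a A A A A   (applied A -> A A)
  Step 6: a A A A A  =>  a A A A A A   (applied A -> A A)
  Step 7: a A A A A A  =>  a a A A A A   (applied A -> a)
  Step 8: a a A A A A  =>  a a a A A A   (applied A -> a)
  Step 9: a a a A A A  =>  a a a a A A   (applied A -> a)
  Step 10: a a a a A A  =>  a a a a a A   (applied A -> a)
  Step 11: a a a a a A  =>  a a a a a A A   (applied A -> A A)
  Step 12: a a a a a A A  =>  a a a a a a A   (applied A -> a)
  Step 13: a a a a a a A  =>  a a a a a a A A   (applied A -> A A)
  Step 14: a a a a a a A A  =>  a a a a a a a A   (applied A -> a)
  Step 15: a a a a a a a A  =>  a a a a a a a a   (applied A -> a)
Final yield: a a a a a a a a
Total rewrite steps: 15

15


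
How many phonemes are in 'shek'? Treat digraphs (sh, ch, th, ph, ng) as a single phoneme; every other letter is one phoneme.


Parsing 'shek' greedily, digraphs first:
  'sh' -> digraph (1 consonant phoneme) (phonemes so far: 1)
  'e' -> vowel phoneme (phonemes so far: 2)
  'k' -> consonant phoneme (phonemes so far: 3)
Total phonemes: 3

3


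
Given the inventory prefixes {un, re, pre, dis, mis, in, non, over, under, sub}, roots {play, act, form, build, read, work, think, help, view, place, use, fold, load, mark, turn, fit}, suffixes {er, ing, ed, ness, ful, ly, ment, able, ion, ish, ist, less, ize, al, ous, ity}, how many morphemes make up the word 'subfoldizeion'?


Segmenting 'subfoldizeion' against the inventory:
  'sub' -> prefix (morpheme 1)
  'fold' -> root (morpheme 2)
  'ize' -> suffix (morpheme 3)
  'ion' -> suffix (morpheme 4)
Total morphemes: 4

4


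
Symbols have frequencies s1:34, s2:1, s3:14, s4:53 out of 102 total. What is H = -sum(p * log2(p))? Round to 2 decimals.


Computing entropy H = -sum(p_i * log2(p_i)):
  s1: p = 34/102 = 0.3333, -p*log2(p) = 0.5283
  s2: p = 1/102 = 0.0098, -p*log2(p) = 0.0654
  s3: p = 14/102 = 0.1373, -p*log2(p) = 0.3932
  s4: p = 53/102 = 0.5196, -p*log2(p) = 0.4908
H = sum of terms = 1.4777
Rounded to 2 decimals: 1.48

1.48


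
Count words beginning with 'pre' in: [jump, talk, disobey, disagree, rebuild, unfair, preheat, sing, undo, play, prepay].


Checking each word for prefix 'pre':
  'jump' -> no (count: 0)
  'talk' -> no (count: 0)
  'disobey' -> no (count: 0)
  'disagree' -> no (count: 0)
  'rebuild' -> no (count: 0)
  'unfair' -> no (count: 0)
  'preheat' -> YES, starts with 'pre' (count: 1)
  'sing' -> no (count: 1)
  'undo' -> no (count: 1)
  'play' -> no (count: 1)
  'prepay' -> YES, starts with 'pre' (count: 2)
Total with prefix 'pre': 2

2


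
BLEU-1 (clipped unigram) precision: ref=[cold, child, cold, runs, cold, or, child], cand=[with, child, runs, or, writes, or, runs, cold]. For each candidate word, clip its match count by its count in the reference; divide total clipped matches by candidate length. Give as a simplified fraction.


Reference word counts: {'child': 2, 'cold': 3, 'or': 1, 'runs': 1}
Checking each candidate word (with clipping):
  'with' -> not in reference -> no match (matches: 0)
  'child' -> in reference (ref count 2, used 1/2) -> match (matches: 1)
  'runs' -> in reference (ref count 1, used 1/1) -> match (matches: 2)
  'or' -> in reference (ref count 1, used 1/1) -> match (matches: 3)
  'writes' -> not in reference -> no match (matches: 3)
  'or' -> ref count 1 already used up (1/1) -> clipped, no match (matches: 3)
  'runs' -> ref count 1 already used up (1/1) -> clipped, no match (matches: 3)
  'cold' -> in reference (ref count 3, used 1/3) -> match (matches: 4)
Clipped matches: 4, Candidate length: 8
Precision = 4/8 = 1/2

1/2


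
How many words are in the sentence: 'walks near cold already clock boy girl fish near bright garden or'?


Counting words by splitting on spaces:
  Word 1: 'walks'
  Word 2: 'near'
  Word 3: 'cold'
  Word 4: 'already'
  Word 5: 'clock'
  Word 6: 'boy'
  Word 7: 'girl'
  Word 8: 'fish'
  Word 9: 'near'
  Word 10: 'bright'
  Word 11: 'garden'
  Word 12: 'or'
Total words: 12

12


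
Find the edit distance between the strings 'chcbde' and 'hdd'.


Building DP table for s1='chcbde' (len 6) and s2='hdd' (len 3):
       h  d  d
    0  1  2  3
  c 1  1  2  3
  h 2  1  2  3
  c 3  2  2  3
  b 4  3  3  3
  d 5  4  3  3
  e 6  5  4  4
Edit distance = dp[6][3] = 4

4


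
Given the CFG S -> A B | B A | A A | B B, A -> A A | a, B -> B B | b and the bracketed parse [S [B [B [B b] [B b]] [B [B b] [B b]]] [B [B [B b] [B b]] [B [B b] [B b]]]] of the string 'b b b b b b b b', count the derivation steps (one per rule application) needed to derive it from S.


Every bracketed nonterminal node [X ...] in the tree is produced by exactly one rule application.
Reading the tree off as a leftmost derivation:
  Step 1: S  =>  B B   (applied S -> B B)
  Step 2: B B  =>  B B B   (applied B -> B B)
  Step 3: B B B  =>  B B B B   (applied B -> B B)
  Step 4: B B B B  =>  b B B B   (applied B -> b)
  Step 5: b B B B  =>  b b B B   (applied B -> b)
  Step 6: b b B B  =>  b b B B B   (applied B -> B B)
  Step 7: b b B B B  =>  b b b B B   (applied B -> b)
  Step 8: b b b B B  =>  b b b b B   (applied B -> b)
  Step 9: b b b b B  =>  b b b b B B   (applied B -> B B)
  Step 10: b b b b B B  =>  b b b b B B B   (applied B -> B B)
  Step 11: b b b b B B B  =>  b b b b b B B   (applied B -> b)
  Step 12: b b b b b B B  =>  b b b b b b B   (applied B -> b)
  Step 13: b b b b b b B  =>  b b b b b b B B   (applied B -> B B)
  Step 14: b b b b b b B B  =>  b b b b b b b B   (applied B -> b)
  Step 15: b b b b b b b B  =>  b b b b b b b b   (applied B -> b)
Final yield: b b b b b b b b
Total rewrite steps: 15

15


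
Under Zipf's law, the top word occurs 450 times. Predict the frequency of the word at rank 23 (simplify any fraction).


Zipf's law: freq(rank) = f1 / rank
f1 = 450, rank = 23
freq = 450 / 23
GCD(450, 23) = 1
Simplified: 450/23

450/23


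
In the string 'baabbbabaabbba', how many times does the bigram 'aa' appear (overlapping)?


Scanning 'baabbbabaabbba' for bigram 'aa':
  Position 0: 'ba' -> no
  Position 1: 'aa' -> MATCH
  Position 2: 'ab' -> no
  Position 3: 'bb' -> no
  Position 4: 'bb' -> no
  Position 5: 'ba' -> no
  Position 6: 'ab' -> no
  Position 7: 'ba' -> no
  Position 8: 'aa' -> MATCH
  Position 9: 'ab' -> no
  Position 10: 'bb' -> no
  Position 11: 'bb' -> no
  Position 12: 'ba' -> no
Total matches: 2

2


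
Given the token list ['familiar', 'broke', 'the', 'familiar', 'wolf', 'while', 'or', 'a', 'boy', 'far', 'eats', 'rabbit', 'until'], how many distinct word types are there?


Listing all tokens and tracking unique types:
  Token 1: 'familiar' -> NEW (unique so far: 1)
  Token 2: 'broke' -> NEW (unique so far: 2)
  Token 3: 'the' -> NEW (unique so far: 3)
  Token 4: 'familiar' -> duplicate (unique so far: 3)
  Token 5: 'wolf' -> NEW (unique so far: 4)
  Token 6: 'while' -> NEW (unique so far: 5)
  Token 7: 'or' -> NEW (unique so far: 6)
  Token 8: 'a' -> NEW (unique so far: 7)
  Token 9: 'boy' -> NEW (unique so far: 8)
  Token 10: 'far' -> NEW (unique so far: 9)
  Token 11: 'eats' -> NEW (unique so far: 10)
  Token 12: 'rabbit' -> NEW (unique so far: 11)
  Token 13: 'until' -> NEW (unique so far: 12)
Unique types: ('a', 'boy', 'broke', 'eats', 'familiar', 'far', 'or', 'rabbit', 'the', 'until', 'while', 'wolf')
Vocabulary size: 12

12


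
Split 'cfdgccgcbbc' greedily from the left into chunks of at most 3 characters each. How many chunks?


'cfdgccgcbbc' has 11 characters.
Chunking with max size 3:
  Chunk 1: 'cfd' (positions 0-2)
  Chunk 2: 'gcc' (positions 3-5)
  Chunk 3: 'gcb' (positions 6-8)
  Chunk 4: 'bc' (positions 9-10)
Total chunks: ceil(11 / 3) = 4

4


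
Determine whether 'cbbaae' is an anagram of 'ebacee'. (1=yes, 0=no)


Sort characters of 'cbbaae': 'aabbce'
Sort characters of 'ebacee': 'abceee'
Sorted forms differ -> they are NOT anagrams
Result: 0

0


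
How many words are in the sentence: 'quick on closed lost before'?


Counting words by splitting on spaces:
  Word 1: 'quick'
  Word 2: 'on'
  Word 3: 'closed'
  Word 4: 'lost'
  Word 5: 'before'
Total words: 5

5


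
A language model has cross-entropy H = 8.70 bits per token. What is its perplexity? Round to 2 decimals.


Perplexity formula: PP = 2^H
H = 8.70
PP = 2^8.70
Decompose: 2^8.70 = 2^8 * 2^0.70
2^8 = 256, 2^0.70 ~ 1.6245048
PP ~ 256 * 1.6245048 = 415.8732288
Rounded to 2 decimals: 415.87

415.87


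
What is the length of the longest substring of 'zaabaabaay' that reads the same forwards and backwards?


Scanning 'zaabaabaay' for palindromic substrings.
Substring at positions 1-8: 'aabaabaa'.
Check: reverse('aabaabaa') = 'aabaabaa' -> palindrome confirmed.
Neighbouring characters ('z' / 'y') break symmetry, so it cannot extend further.
No longer palindromic substring exists; longest length = 8

8


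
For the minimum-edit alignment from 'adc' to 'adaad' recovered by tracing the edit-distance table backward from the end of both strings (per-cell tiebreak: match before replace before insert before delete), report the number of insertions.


Edit distance = 3. Backtracking from cell (3, 5) with preference match > replace > insert > delete,
then listing the resulting alignment 'adc' -> 'adaad' left to right:
  Step 1: keep 'a'
  Step 2: keep 'd'
  Step 3: insert 'a' [insertion #1]
  Step 4: insert 'a' [insertion #2]
  Step 5: replace c->d
Total insertions: 2

2


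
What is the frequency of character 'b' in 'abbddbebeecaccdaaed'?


Scanning 'abbddbebeecaccdaaed' for 'b':
  Position 1: 'b' -> MATCH (count: 1)
  Position 2: 'b' -> MATCH (count: 2)
  Position 5: 'b' -> MATCH (count: 3)
  Position 7: 'b' -> MATCH (count: 4)
Total occurrences of 'b': 4

4


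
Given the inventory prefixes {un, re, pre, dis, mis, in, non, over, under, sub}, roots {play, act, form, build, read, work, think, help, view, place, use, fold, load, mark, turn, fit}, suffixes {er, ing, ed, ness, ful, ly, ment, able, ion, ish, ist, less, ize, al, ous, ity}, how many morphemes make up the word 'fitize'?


Segmenting 'fitize' against the inventory:
  'fit' -> root (morpheme 1)
  'ize' -> suffix (morpheme 2)
Total morphemes: 2

2


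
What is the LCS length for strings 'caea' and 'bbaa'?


DP table for LCS of 'caea' and 'bbaa':
       b  b  a  a
    0  0  0  0  0
  c 0  0  0  0  0
  a 0  0  0  1  1
  e 0  0  0  1  1
  a 0  0  0  1  2
LCS: 'aa'
LCS length = 2

2


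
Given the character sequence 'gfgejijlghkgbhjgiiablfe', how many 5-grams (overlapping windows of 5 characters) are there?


String 'gfgejijlghkgbhjgiiablfe' has length L = 23.
Number of overlapping n-grams = L - n + 1
Substituting: 23 - 5 + 1 = 19

19


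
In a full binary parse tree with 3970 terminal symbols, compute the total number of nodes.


Leaf nodes (terminals): 3970
Internal nodes = n - 1 = 3970 - 1 = 3969
Total = leaves + internal = 3970 + 3969 = 7939

7939


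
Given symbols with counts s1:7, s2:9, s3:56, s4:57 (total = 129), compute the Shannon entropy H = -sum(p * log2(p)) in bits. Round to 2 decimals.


Computing entropy H = -sum(p_i * log2(p_i)):
  s1: p = 7/129 = 0.0543, -p*log2(p) = 0.2281
  s2: p = 9/129 = 0.0698, -p*log2(p) = 0.2680
  s3: p = 56/129 = 0.4341, -p*log2(p) = 0.5226
  s4: p = 57/129 = 0.4419, -p*log2(p) = 0.5207
H = sum of terms = 1.5394
Rounded to 2 decimals: 1.54

1.54


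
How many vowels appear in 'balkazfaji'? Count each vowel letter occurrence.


Scanning each character of 'balkazfaji':
  Position 1: 'b' -> consonant (running count: 0)
  Position 2: 'a' -> vowel (running count: 1)
  Position 3: 'l' -> consonant (running count: 1)
  Position 4: 'k' -> consonant (running count: 1)
  Position 5: 'a' -> vowel (running count: 2)
  Position 6: 'z' -> consonant (running count: 2)
  Position 7: 'f' -> consonant (running count: 2)
  Position 8: 'a' -> vowel (running count: 3)
  Position 9: 'j' -> consonant (running count: 3)
  Position 10: 'i' -> vowel (running count: 4)
Total vowels: 4

4


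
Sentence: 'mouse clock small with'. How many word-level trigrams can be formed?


Word trigrams from [4] words:
  Trigram 1: (mouse clock small)
  Trigram 2: (clock small with)
Total word trigrams: 4 - 2 = 2

2


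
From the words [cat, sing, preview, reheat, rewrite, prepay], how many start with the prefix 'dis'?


Checking each word for prefix 'dis':
  'cat' -> no (count: 0)
  'sing' -> no (count: 0)
  'preview' -> no (count: 0)
  'reheat' -> no (count: 0)
  'rewrite' -> no (count: 0)
  'prepay' -> no (count: 0)
Total with prefix 'dis': 0

0


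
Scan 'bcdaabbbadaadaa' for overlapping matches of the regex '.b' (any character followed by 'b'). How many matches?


Pattern: .b means any character followed by 'b'.
Scanning 'bcdaabbbadaadaa' position-by-position:
  Pos 0: window 'bc' -> no
  Pos 1: window 'cd' -> no
  Pos 2: window 'da' -> no
  Pos 3: window 'aa' -> no
  Pos 4: window 'ab' -> MATCH
  Pos 5: window 'bb' -> MATCH
  Pos 6: window 'bb' -> MATCH
  Pos 7: window 'ba' -> no
  Pos 8: window 'ad' -> no
  Pos 9: window 'da' -> no
  Pos 10: window 'aa' -> no
  Pos 11: window 'ad' -> no
  Pos 12: window 'da' -> no
  Pos 13: window 'aa' -> no
  Pos 14: window 'a' -> no
Total matches: 3

3


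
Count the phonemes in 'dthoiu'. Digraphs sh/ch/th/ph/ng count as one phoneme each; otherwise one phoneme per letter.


Parsing 'dthoiu' greedily, digraphs first:
  'd' -> consonant phoneme (phonemes so far: 1)
  'th' -> digraph (1 consonant phoneme) (phonemes so far: 2)
  'o' -> vowel phoneme (phonemes so far: 3)
  'i' -> vowel phoneme (phonemes so far: 4)
  'u' -> vowel phoneme (phonemes so far: 5)
Total phonemes: 5

5


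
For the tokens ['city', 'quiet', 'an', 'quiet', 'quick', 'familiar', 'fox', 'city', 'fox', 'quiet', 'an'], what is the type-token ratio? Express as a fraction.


Tokens: 11
Unique types: ('an', 'city', 'familiar', 'fox', 'quick', 'quiet') = 6
TTR = 6/11
Already in lowest terms.

6/11


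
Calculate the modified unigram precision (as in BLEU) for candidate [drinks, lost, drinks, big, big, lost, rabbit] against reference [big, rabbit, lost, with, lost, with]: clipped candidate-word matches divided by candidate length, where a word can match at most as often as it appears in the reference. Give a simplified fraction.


Reference word counts: {'big': 1, 'lost': 2, 'rabbit': 1, 'with': 2}
Checking each candidate word (with clipping):
  'drinks' -> not in reference -> no match (matches: 0)
  'lost' -> in reference (ref count 2, used 1/2) -> match (matches: 1)
  'drinks' -> not in reference -> no match (matches: 1)
  'big' -> in reference (ref count 1, used 1/1) -> match (matches: 2)
  'big' -> ref count 1 already used up (1/1) -> clipped, no match (matches: 2)
  'lost' -> in reference (ref count 2, used 2/2) -> match (matches: 3)
  'rabbit' -> in reference (ref count 1, used 1/1) -> match (matches: 4)
Clipped matches: 4, Candidate length: 7
Precision = 4/7

4/7


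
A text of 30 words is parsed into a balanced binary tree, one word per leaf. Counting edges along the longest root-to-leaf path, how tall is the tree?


In a balanced binary tree with n leaves the deepest leaf is ceil(log2(n)) edges below the root.
log2(30) = 4.9069
ceil(4.9069) = 5
height (edges) = 5

5


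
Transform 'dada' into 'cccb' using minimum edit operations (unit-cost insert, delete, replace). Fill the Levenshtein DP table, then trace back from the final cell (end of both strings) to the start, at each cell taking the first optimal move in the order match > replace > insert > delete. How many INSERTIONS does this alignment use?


Edit distance = 4. Backtracking from cell (4, 4) with preference match > replace > insert > delete,
then listing the resulting alignment 'dada' -> 'cccb' left to right:
  Step 1: replace d->c
  Step 2: replace a->c
  Step 3: replace d->c
  Step 4: replace a->b
Total insertions: 0

0


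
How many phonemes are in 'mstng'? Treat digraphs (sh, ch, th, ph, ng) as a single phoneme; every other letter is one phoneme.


Parsing 'mstng' greedily, digraphs first:
  'm' -> consonant phoneme (phonemes so far: 1)
  's' -> consonant phoneme (phonemes so far: 2)
  't' -> consonant phoneme (phonemes so far: 3)
  'ng' -> digraph (1 consonant phoneme) (phonemes so far: 4)
Total phonemes: 4

4


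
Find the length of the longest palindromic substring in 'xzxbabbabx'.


Scanning 'xzxbabbabx' for palindromic substrings.
Substring at positions 2-9: 'xbabbabx'.
Check: reverse('xbabbabx') = 'xbabbabx' -> palindrome confirmed.
Neighbouring characters ('z' / '-') break symmetry, so it cannot extend further.
No longer palindromic substring exists; longest length = 8

8


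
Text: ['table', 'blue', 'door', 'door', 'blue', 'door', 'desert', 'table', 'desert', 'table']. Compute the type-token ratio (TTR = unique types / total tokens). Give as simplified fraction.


Tokens: 10
Unique types: ('blue', 'desert', 'door', 'table') = 4
TTR = 4/10
Simplify: divide both by 2 -> 2/5
TTR = 2/5

2/5


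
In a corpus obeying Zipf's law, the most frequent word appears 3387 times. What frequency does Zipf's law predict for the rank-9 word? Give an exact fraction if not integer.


Zipf's law: freq(rank) = f1 / rank
f1 = 3387, rank = 9
freq = 3387 / 9
GCD(3387, 9) = 3
Simplified: 1129/3

1129/3


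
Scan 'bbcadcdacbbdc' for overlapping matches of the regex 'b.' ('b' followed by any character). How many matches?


Pattern: b. means 'b' followed by any character.
Scanning 'bbcadcdacbbdc' position-by-position:
  Pos 0: window 'bb' -> MATCH
  Pos 1: window 'bc' -> MATCH
  Pos 2: window 'ca' -> no
  Pos 3: window 'ad' -> no
  Pos 4: window 'dc' -> no
  Pos 5: window 'cd' -> no
  Pos 6: window 'da' -> no
  Pos 7: window 'ac' -> no
  Pos 8: window 'cb' -> no
  Pos 9: window 'bb' -> MATCH
  Pos 10: window 'bd' -> MATCH
  Pos 11: window 'dc' -> no
  Pos 12: window 'c' -> no
Total matches: 4

4


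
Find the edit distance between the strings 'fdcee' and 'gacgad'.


Building DP table for s1='fdcee' (len 5) and s2='gacgad' (len 6):
       g  a  c  g  a  d
    0  1  2  3  4  5  6
  f 1  1  2  3  4  5  6
  d 2  2  2  3  4  5  5
  c 3  3  3  2  3  4  5
  e 4  4  4  3  3  4  5
  e 5  5  5  4  4  4  5
Edit distance = dp[5][6] = 5

5


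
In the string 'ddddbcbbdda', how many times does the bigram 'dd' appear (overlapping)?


Scanning 'ddddbcbbdda' for bigram 'dd':
  Position 0: 'dd' -> MATCH
  Position 1: 'dd' -> MATCH
  Position 2: 'dd' -> MATCH
  Position 3: 'db' -> no
  Position 4: 'bc' -> no
  Position 5: 'cb' -> no
  Position 6: 'bb' -> no
  Position 7: 'bd' -> no
  Position 8: 'dd' -> MATCH
  Position 9: 'da' -> no
Total matches: 4

4


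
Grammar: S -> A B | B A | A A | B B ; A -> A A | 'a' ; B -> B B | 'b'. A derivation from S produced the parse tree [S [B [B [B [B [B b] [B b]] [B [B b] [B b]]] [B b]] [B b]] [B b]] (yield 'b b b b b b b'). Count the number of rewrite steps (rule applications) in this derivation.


Every bracketed nonterminal node [X ...] in the tree is produced by exactly one rule application.
Reading the tree off as a leftmost derivation:
  Step 1: S  =>  B B   (applied S -> B B)
  Step 2: B B  =>  B B B   (applied B -> B B)
  Step 3: B B B  =>  B B B B   (applied B -> B B)
  Step 4: B B B B  =>  B B B B B   (applied B -> B B)
  Step 5: B B B B B  =>  B B B B B B   (applied B -> B B)
  Step 6: B B B B B B  =>  b B B B B B   (applied B -> b)
  Step 7: b B B B B B  =>  b b B B B B   (applied B -> b)
  Step 8: b b B B B B  =>  b b B B B B B   (applied B -> B B)
  Step 9: b b B B B B B  =>  b b b B B B B   (applied B -> b)
  Step 10: b b b B B B B  =>  b b b b B B B   (applied B -> b)
  Step 11: b b b b B B B  =>  b b b b b B B   (applied B -> b)
  Step 12: b b b b b B B  =>  b b b b b b B   (applied B -> b)
  Step 13: b b b b b b B  =>  b b b b b b b   (applied B -> b)
Final yield: b b b b b b b
Total rewrite steps: 13

13


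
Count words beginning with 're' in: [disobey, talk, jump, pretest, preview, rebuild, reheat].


Checking each word for prefix 're':
  'disobey' -> no (count: 0)
  'talk' -> no (count: 0)
  'jump' -> no (count: 0)
  'pretest' -> no (count: 0)
  'preview' -> no (count: 0)
  'rebuild' -> YES, starts with 're' (count: 1)
  'reheat' -> YES, starts with 're' (count: 2)
Total with prefix 're': 2

2


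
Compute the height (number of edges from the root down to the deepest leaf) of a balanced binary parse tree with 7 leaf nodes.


In a balanced binary tree with n leaves the deepest leaf is ceil(log2(n)) edges below the root.
log2(7) = 2.8074
ceil(2.8074) = 3
height (edges) = 3

3


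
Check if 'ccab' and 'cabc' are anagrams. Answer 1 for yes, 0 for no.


Sort characters of 'ccab': 'abcc'
Sort characters of 'cabc': 'abcc'
Sorted forms match -> they ARE anagrams
Result: 1

1


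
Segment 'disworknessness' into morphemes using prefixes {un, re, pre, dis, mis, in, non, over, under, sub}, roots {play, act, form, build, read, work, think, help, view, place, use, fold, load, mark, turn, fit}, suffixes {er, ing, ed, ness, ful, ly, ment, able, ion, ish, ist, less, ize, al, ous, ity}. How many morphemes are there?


Segmenting 'disworknessness' against the inventory:
  'dis' -> prefix (morpheme 1)
  'work' -> root (morpheme 2)
  'ness' -> suffix (morpheme 3)
  'ness' -> suffix (morpheme 4)
Total morphemes: 4

4


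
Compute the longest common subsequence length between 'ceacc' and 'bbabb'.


DP table for LCS of 'ceacc' and 'bbabb':
       b  b  a  b  b
    0  0  0  0  0  0
  c 0  0  0  0  0  0
  e 0  0  0  0  0  0
  a 0  0  0  1  1  1
  c 0  0  0  1  1  1
  c 0  0  0  1  1  1
LCS: 'a'
LCS length = 1

1


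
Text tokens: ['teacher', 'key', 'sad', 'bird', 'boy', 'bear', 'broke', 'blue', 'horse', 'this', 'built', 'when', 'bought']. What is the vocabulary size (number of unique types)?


Listing all tokens and tracking unique types:
  Token 1: 'teacher' -> NEW (unique so far: 1)
  Token 2: 'key' -> NEW (unique so far: 2)
  Token 3: 'sad' -> NEW (unique so far: 3)
  Token 4: 'bird' -> NEW (unique so far: 4)
  Token 5: 'boy' -> NEW (unique so far: 5)
  Token 6: 'bear' -> NEW (unique so far: 6)
  Token 7: 'broke' -> NEW (unique so far: 7)
  Token 8: 'blue' -> NEW (unique so far: 8)
  Token 9: 'horse' -> NEW (unique so far: 9)
  Token 10: 'this' -> NEW (unique so far: 10)
  Token 11: 'built' -> NEW (unique so far: 11)
  Token 12: 'when' -> NEW (unique so far: 12)
  Token 13: 'bought' -> NEW (unique so far: 13)
Unique types: ('bear', 'bird', 'blue', 'bought', 'boy', 'broke', 'built', 'horse', 'key', 'sad', 'teacher', 'this', 'when')
Vocabulary size: 13

13


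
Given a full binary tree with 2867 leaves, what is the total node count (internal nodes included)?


Leaf nodes (terminals): 2867
Internal nodes = n - 1 = 2867 - 1 = 2866
Total = leaves + internal = 2867 + 2866 = 5733

5733


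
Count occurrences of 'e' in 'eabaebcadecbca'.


Scanning 'eabaebcadecbca' for 'e':
  Position 0: 'e' -> MATCH (count: 1)
  Position 4: 'e' -> MATCH (count: 2)
  Position 9: 'e' -> MATCH (count: 3)
Total occurrences of 'e': 3

3


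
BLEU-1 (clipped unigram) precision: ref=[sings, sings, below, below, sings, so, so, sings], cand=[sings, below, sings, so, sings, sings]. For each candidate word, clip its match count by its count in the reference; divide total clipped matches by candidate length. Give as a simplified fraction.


Reference word counts: {'below': 2, 'sings': 4, 'so': 2}
Checking each candidate word (with clipping):
  'sings' -> in reference (ref count 4, used 1/4) -> match (matches: 1)
  'below' -> in reference (ref count 2, used 1/2) -> match (matches: 2)
  'sings' -> in reference (ref count 4, used 2/4) -> match (matches: 3)
  'so' -> in reference (ref count 2, used 1/2) -> match (matches: 4)
  'sings' -> in reference (ref count 4, used 3/4) -> match (matches: 5)
  'sings' -> in reference (ref count 4, used 4/4) -> match (matches: 6)
Clipped matches: 6, Candidate length: 6
Precision = 6/6 = 1

1


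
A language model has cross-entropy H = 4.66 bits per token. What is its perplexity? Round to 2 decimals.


Perplexity formula: PP = 2^H
H = 4.66
PP = 2^4.66
Decompose: 2^4.66 = 2^4 * 2^0.66
2^4 = 16, 2^0.66 ~ 1.5800826
PP ~ 16 * 1.5800826 = 25.2813216
Rounded to 2 decimals: 25.28

25.28


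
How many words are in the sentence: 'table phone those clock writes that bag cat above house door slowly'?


Counting words by splitting on spaces:
  Word 1: 'table'
  Word 2: 'phone'
  Word 3: 'those'
  Word 4: 'clock'
  Word 5: 'writes'
  Word 6: 'that'
  Word 7: 'bag'
  Word 8: 'cat'
  Word 9: 'above'
  Word 10: 'house'
  Word 11: 'door'
  Word 12: 'slowly'
Total words: 12

12


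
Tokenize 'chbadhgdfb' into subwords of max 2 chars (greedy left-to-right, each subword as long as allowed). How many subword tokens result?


'chbadhgdfb' has 10 characters.
Chunking with max size 2:
  Chunk 1: 'ch' (positions 0-1)
  Chunk 2: 'ba' (positions 2-3)
  Chunk 3: 'dh' (positions 4-5)
  Chunk 4: 'gd' (positions 6-7)
  Chunk 5: 'fb' (positions 8-9)
Total chunks: ceil(10 / 2) = 5

5


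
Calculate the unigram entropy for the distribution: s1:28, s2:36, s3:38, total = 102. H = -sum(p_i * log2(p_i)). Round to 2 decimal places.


Computing entropy H = -sum(p_i * log2(p_i)):
  s1: p = 28/102 = 0.2745, -p*log2(p) = 0.5120
  s2: p = 36/102 = 0.3529, -p*log2(p) = 0.5303
  s3: p = 38/102 = 0.3725, -p*log2(p) = 0.5307
H = sum of terms = 1.5730
Rounded to 2 decimals: 1.57

1.57


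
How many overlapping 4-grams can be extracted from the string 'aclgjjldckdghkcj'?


String 'aclgjjldckdghkcj' has length L = 16.
Number of overlapping n-grams = L - n + 1
Substituting: 16 - 4 + 1 = 13

13


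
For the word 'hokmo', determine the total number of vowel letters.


Scanning each character of 'hokmo':
  Position 1: 'h' -> consonant (running count: 0)
  Position 2: 'o' -> vowel (running count: 1)
  Position 3: 'k' -> consonant (running count: 1)
  Position 4: 'm' -> consonant (running count: 1)
  Position 5: 'o' -> vowel (running count: 2)
Total vowels: 2

2


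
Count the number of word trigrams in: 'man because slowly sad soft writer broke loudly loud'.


Word trigrams from [9] words:
  Trigram 1: (man because slowly)
  Trigram 2: (because slowly sad)
  Trigram 3: (slowly sad soft)
  Trigram 4: (sad soft writer)
  Trigram 5: (soft writer broke)
  Trigram 6: (writer broke loudly)
  Trigram 7: (broke loudly loud)
Total word trigrams: 9 - 2 = 7

7


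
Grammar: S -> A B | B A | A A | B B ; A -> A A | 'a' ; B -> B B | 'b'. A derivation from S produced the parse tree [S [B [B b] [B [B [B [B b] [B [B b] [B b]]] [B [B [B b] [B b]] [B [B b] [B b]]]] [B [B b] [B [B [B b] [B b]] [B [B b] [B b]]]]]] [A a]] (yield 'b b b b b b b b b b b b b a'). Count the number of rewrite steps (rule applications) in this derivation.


Every bracketed nonterminal node [X ...] in the tree is produced by exactly one rule application.
Reading the tree off as a leftmost derivation:
  Step 1: S  =>  B A   (applied S -> B A)
  Step 2: B A  =>  B B A   (applied B -> B B)
  Step 3: B B A  =>  b B A   (applied B -> b)
  Step 4: b B A  =>  b B B A   (applied B -> B B)
  Step 5: b B B A  =>  b B B B A   (applied B -> B B)
  Step 6: b B B B A  =>  b B B B B A   (applied B -> B B)
  Step 7: b B B B B A  =>  b b B B B A   (applied B -> b)
  Step 8: b b B B B A  =>  b b B B B B A   (applied B -> B B)
  Step 9: b b B B B B A  =>  b b b B B B A   (applied B -> b)
  Step 10: b b b B B B A  =>  b b b b B B A   (applied B -> b)
  Step 11: b b b b B B A  =>  b b b b B B B A   (applied B -> B B)
  Step 12: b b b b B B B A  =>  b b b b B B B B A   (applied B -> B B)
  Step 13: b b b b B B B B A  =>  b b b b b B B B A   (applied B -> b)
  Step 14: b b b b b B B B A  =>  b b b b b b B B A   (applied B -> b)
  Step 15: b b b b b b B B A  =>  b b b b b b B B B A   (applied B -> B B)
  Step 16: b b b b b b B B B A  =>  b b b b b b b B B A   (applied B -> b)
  Step 17: b b b b b b b B B A  =>  b b b b b b b b B A   (applied B -> b)
  Step 18: b b b b b b b b B A  =>  b b b b b b b b B B A   (applied B -> B B)
  Step 19: b b b b b b b b B B A  =>  b b b b b b b b b B A   (applied B -> b)
  Step 20: b b b b b b b b b B A  =>  b b b b b b b b b B B A   (applied B -> B B)
  Step 21: b b b b b b b b b B B A  =>  b b b b b b b b b B B B A   (applied B -> B B)
  Step 22: b b b b b b b b b B B B A  =>  b b b b b b b b b b B B A   (applied B -> b)
  Step 23: b b b b b b b b b b B B A  =>  b b b b b b b b b b b B A   (applied B -> b)
  Step 24: b b b b b b b b b b b B A  =>  b b b b b b b b b b b B B A   (applied B -> B B)
  Step 25: b b b b b b b b b b b B B A  =>  b b b b b b b b b b b b B A   (applied B -> b)
  Step 26: b b b b b b b b b b b b B A  =>  b b b b b b b b b b b b b A   (applied B -> b)
  Step 27: b b b b b b b b b b b b b A  =>  b b b b b b b b b b b b b a   (applied A -> a)
Final yield: b b b b b b b b b b b b b a
Total rewrite steps: 27

27


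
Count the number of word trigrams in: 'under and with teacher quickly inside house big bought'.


Word trigrams from [9] words:
  Trigram 1: (under and with)
  Trigram 2: (and with teacher)
  Trigram 3: (with teacher quickly)
  Trigram 4: (teacher quickly inside)
  Trigram 5: (quickly inside house)
  Trigram 6: (inside house big)
  Trigram 7: (house big bought)
Total word trigrams: 9 - 2 = 7

7


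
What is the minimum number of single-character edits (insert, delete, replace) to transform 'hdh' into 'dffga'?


Building DP table for s1='hdh' (len 3) and s2='dffga' (len 5):
       d  f  f  g  a
    0  1  2  3  4  5
  h 1  1  2  3  4  5
  d 2  1  2  3  4  5
  h 3  2  2  3  4  5
Edit distance = dp[3][5] = 5

5


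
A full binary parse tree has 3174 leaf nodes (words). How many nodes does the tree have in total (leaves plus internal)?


Leaf nodes (terminals): 3174
Internal nodes = n - 1 = 3174 - 1 = 3173
Total = leaves + internal = 3174 + 3173 = 6347

6347


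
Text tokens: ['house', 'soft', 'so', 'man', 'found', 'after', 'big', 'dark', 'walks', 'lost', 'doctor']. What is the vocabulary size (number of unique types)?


Listing all tokens and tracking unique types:
  Token 1: 'house' -> NEW (unique so far: 1)
  Token 2: 'soft' -> NEW (unique so far: 2)
  Token 3: 'so' -> NEW (unique so far: 3)
  Token 4: 'man' -> NEW (unique so far: 4)
  Token 5: 'found' -> NEW (unique so far: 5)
  Token 6: 'after' -> NEW (unique so far: 6)
  Token 7: 'big' -> NEW (unique so far: 7)
  Token 8: 'dark' -> NEW (unique so far: 8)
  Token 9: 'walks' -> NEW (unique so far: 9)
  Token 10: 'lost' -> NEW (unique so far: 10)
  Token 11: 'doctor' -> NEW (unique so far: 11)
Unique types: ('after', 'big', 'dark', 'doctor', 'found', 'house', 'lost', 'man', 'so', 'soft', 'walks')
Vocabulary size: 11

11


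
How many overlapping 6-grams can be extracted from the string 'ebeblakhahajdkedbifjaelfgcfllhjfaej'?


String 'ebeblakhahajdkedbifjaelfgcfllhjfaej' has length L = 35.
Number of overlapping n-grams = L - n + 1
Substituting: 35 - 6 + 1 = 30

30


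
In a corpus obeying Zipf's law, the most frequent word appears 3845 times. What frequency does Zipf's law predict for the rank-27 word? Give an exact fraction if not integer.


Zipf's law: freq(rank) = f1 / rank
f1 = 3845, rank = 27
freq = 3845 / 27
GCD(3845, 27) = 1
Simplified: 3845/27

3845/27


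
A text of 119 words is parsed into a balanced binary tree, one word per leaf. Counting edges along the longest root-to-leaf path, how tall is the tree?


In a balanced binary tree with n leaves the deepest leaf is ceil(log2(n)) edges below the root.
log2(119) = 6.8948
ceil(6.8948) = 7
height (edges) = 7

7


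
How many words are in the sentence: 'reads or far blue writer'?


Counting words by splitting on spaces:
  Word 1: 'reads'
  Word 2: 'or'
  Word 3: 'far'
  Word 4: 'blue'
  Word 5: 'writer'
Total words: 5

5


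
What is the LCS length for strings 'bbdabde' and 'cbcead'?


DP table for LCS of 'bbdabde' and 'cbcead':
       c  b  c  e  a  d
    0  0  0  0  0  0  0
  b 0  0  1  1  1  1  1
  b 0  0  1  1  1  1  1
  d 0  0  1  1  1  1  2
  a 0  0  1  1  1  2  2
  b 0  0  1  1  1  2  2
  d 0  0  1  1  1  2  3
  e 0  0  1  1  2  2  3
LCS: 'bad'
LCS length = 3

3


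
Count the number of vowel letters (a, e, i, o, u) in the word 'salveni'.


Scanning each character of 'salveni':
  Position 1: 's' -> consonant (running count: 0)
  Position 2: 'a' -> vowel (running count: 1)
  Position 3: 'l' -> consonant (running count: 1)
  Position 4: 'v' -> consonant (running count: 1)
  Position 5: 'e' -> vowel (running count: 2)
  Position 6: 'n' -> consonant (running count: 2)
  Position 7: 'i' -> vowel (running count: 3)
Total vowels: 3

3


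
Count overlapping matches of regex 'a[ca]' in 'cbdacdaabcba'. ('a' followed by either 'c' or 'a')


Pattern: a[ca] means 'a' followed by either 'c' or 'a'.
Scanning 'cbdacdaabcba' position-by-position:
  Pos 0: window 'cb' -> no
  Pos 1: window 'bd' -> no
  Pos 2: window 'da' -> no
  Pos 3: window 'ac' -> MATCH
  Pos 4: window 'cd' -> no
  Pos 5: window 'da' -> no
  Pos 6: window 'aa' -> MATCH
  Pos 7: window 'ab' -> no
  Pos 8: window 'bc' -> no
  Pos 9: window 'cb' -> no
  Pos 10: window 'ba' -> no
  Pos 11: window 'a' -> no
Total matches: 2

2


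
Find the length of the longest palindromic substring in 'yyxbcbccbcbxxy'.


Scanning 'yyxbcbccbcbxxy' for palindromic substrings.
Substring at positions 2-11: 'xbcbccbcbx'.
Check: reverse('xbcbccbcbx') = 'xbcbccbcbx' -> palindrome confirmed.
Neighbouring characters ('y' / 'x') break symmetry, so it cannot extend further.
No longer palindromic substring exists; longest length = 10

10


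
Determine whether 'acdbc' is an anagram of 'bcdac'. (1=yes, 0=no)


Sort characters of 'acdbc': 'abccd'
Sort characters of 'bcdac': 'abccd'
Sorted forms match -> they ARE anagrams
Result: 1

1


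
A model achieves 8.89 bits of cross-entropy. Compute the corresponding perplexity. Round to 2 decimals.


Perplexity formula: PP = 2^H
H = 8.89
PP = 2^8.89
Decompose: 2^8.89 = 2^8 * 2^0.89
2^8 = 256, 2^0.89 ~ 1.8531761
PP ~ 256 * 1.8531761 = 474.4130816
Rounded to 2 decimals: 474.41

474.41


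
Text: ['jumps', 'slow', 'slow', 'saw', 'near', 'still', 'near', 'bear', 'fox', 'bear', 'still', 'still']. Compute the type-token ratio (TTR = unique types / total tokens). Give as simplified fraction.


Tokens: 12
Unique types: ('bear', 'fox', 'jumps', 'near', 'saw', 'slow', 'still') = 7
TTR = 7/12
Already in lowest terms.

7/12


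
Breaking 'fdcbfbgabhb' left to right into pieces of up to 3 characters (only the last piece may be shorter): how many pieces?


'fdcbfbgabhb' has 11 characters.
Chunking with max size 3:
  Chunk 1: 'fdc' (positions 0-2)
  Chunk 2: 'bfb' (positions 3-5)
  Chunk 3: 'gab' (positions 6-8)
  Chunk 4: 'hb' (positions 9-10)
Total chunks: ceil(11 / 3) = 4

4


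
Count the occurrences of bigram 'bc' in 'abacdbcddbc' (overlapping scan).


Scanning 'abacdbcddbc' for bigram 'bc':
  Position 0: 'ab' -> no
  Position 1: 'ba' -> no
  Position 2: 'ac' -> no
  Position 3: 'cd' -> no
  Position 4: 'db' -> no
  Position 5: 'bc' -> MATCH
  Position 6: 'cd' -> no
  Position 7: 'dd' -> no
  Position 8: 'db' -> no
  Position 9: 'bc' -> MATCH
Total matches: 2

2


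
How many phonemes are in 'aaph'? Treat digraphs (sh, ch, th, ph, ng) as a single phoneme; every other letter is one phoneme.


Parsing 'aaph' greedily, digraphs first:
  'a' -> vowel phoneme (phonemes so far: 1)
  'a' -> vowel phoneme (phonemes so far: 2)
  'ph' -> digraph (1 consonant phoneme) (phonemes so far: 3)
Total phonemes: 3

3


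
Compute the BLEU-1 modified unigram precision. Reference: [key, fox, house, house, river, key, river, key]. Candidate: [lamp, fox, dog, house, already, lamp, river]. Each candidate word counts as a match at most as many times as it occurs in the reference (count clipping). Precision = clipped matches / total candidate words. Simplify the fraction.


Reference word counts: {'fox': 1, 'house': 2, 'key': 3, 'river': 2}
Checking each candidate word (with clipping):
  'lamp' -> not in reference -> no match (matches: 0)
  'fox' -> in reference (ref count 1, used 1/1) -> match (matches: 1)
  'dog' -> not in reference -> no match (matches: 1)
  'house' -> in reference (ref count 2, used 1/2) -> match (matches: 2)
  'already' -> not in reference -> no match (matches: 2)
  'lamp' -> not in reference -> no match (matches: 2)
  'river' -> in reference (ref count 2, used 1/2) -> match (matches: 3)
Clipped matches: 3, Candidate length: 7
Precision = 3/7

3/7


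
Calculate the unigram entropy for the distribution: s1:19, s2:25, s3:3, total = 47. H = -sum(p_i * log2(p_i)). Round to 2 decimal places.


Computing entropy H = -sum(p_i * log2(p_i)):
  s1: p = 19/47 = 0.4043, -p*log2(p) = 0.5282
  s2: p = 25/47 = 0.5319, -p*log2(p) = 0.4844
  s3: p = 3/47 = 0.0638, -p*log2(p) = 0.2534
H = sum of terms = 1.2660
Rounded to 2 decimals: 1.27

1.27


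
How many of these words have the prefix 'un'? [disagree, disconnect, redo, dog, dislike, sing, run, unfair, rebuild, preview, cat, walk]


Checking each word for prefix 'un':
  'disagree' -> no (count: 0)
  'disconnect' -> no (count: 0)
  'redo' -> no (count: 0)
  'dog' -> no (count: 0)
  'dislike' -> no (count: 0)
  'sing' -> no (count: 0)
  'run' -> no (count: 0)
  'unfair' -> YES, starts with 'un' (count: 1)
  'rebuild' -> no (count: 1)
  'preview' -> no (count: 1)
  'cat' -> no (count: 1)
  'walk' -> no (count: 1)
Total with prefix 'un': 1

1


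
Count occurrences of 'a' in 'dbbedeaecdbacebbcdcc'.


Scanning 'dbbedeaecdbacebbcdcc' for 'a':
  Position 6: 'a' -> MATCH (count: 1)
  Position 11: 'a' -> MATCH (count: 2)
Total occurrences of 'a': 2

2


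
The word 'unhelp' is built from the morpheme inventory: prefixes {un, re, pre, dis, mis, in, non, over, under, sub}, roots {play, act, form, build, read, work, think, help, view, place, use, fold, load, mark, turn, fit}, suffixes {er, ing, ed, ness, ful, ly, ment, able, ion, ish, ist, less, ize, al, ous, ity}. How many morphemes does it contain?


Segmenting 'unhelp' against the inventory:
  'un' -> prefix (morpheme 1)
  'help' -> root (morpheme 2)
Total morphemes: 2

2


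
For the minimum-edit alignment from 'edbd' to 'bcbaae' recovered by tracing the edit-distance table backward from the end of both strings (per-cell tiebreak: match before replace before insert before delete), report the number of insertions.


Edit distance = 5. Backtracking from cell (4, 6) with preference match > replace > insert > delete,
then listing the resulting alignment 'edbd' -> 'bcbaae' left to right:
  Step 1: replace e->b
  Step 2: replace d->c
  Step 3: keep 'b'
  Step 4: insert 'a' [insertion #1]
  Step 5: insert 'a' [insertion #2]
  Step 6: replace d->e
Total insertions: 2

2


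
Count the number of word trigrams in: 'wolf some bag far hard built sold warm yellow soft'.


Word trigrams from [10] words:
  Trigram 1: (wolf some bag)
  Trigram 2: (some bag far)
  Trigram 3: (bag far hard)
  Trigram 4: (far hard built)
  Trigram 5: (hard built sold)
  Trigram 6: (built sold warm)
  Trigram 7: (sold warm yellow)
  Trigram 8: (warm yellow soft)
Total word trigrams: 10 - 2 = 8

8


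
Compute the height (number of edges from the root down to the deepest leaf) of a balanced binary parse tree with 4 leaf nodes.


In a balanced binary tree with n leaves the deepest leaf is ceil(log2(n)) edges below the root.
log2(4) = 2.0000
ceil(2.0000) = 2
height (edges) = 2

2


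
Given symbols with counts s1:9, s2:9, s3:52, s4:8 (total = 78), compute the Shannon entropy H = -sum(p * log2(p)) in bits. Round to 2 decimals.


Computing entropy H = -sum(p_i * log2(p_i)):
  s1: p = 9/78 = 0.1154, -p*log2(p) = 0.3595
  s2: p = 9/78 = 0.1154, -p*log2(p) = 0.3595
  s3: p = 52/78 = 0.6667, -p*log2(p) = 0.3900
  s4: p = 8/78 = 0.1026, -p*log2(p) = 0.3370
H = sum of terms = 1.4460
Rounded to 2 decimals: 1.45

1.45
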